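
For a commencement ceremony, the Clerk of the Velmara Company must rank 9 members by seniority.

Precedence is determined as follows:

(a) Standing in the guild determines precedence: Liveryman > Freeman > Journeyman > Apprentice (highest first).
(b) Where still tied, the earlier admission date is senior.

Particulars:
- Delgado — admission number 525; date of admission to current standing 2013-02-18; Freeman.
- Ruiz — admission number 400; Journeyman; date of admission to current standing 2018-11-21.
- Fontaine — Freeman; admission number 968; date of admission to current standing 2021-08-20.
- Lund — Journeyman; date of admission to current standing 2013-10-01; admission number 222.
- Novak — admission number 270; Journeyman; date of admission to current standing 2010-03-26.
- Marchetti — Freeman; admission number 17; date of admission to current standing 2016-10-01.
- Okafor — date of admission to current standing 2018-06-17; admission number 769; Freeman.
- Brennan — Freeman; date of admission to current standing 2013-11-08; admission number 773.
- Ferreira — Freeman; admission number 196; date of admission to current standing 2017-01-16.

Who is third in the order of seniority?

Marchetti

By standing in the guild: Delgado, Brennan, Marchetti, Ferreira, Okafor and Fontaine (Freeman); then Novak, Lund and Ruiz (Journeyman).
Among Delgado, Brennan, Marchetti, Ferreira, Okafor and Fontaine, by date of admission to current standing (earlier first): Delgado (2013-02-18) before Brennan (2013-11-08) before Marchetti (2016-10-01) before Ferreira (2017-01-16) before Okafor (2018-06-17) before Fontaine (2021-08-20).
Among Novak, Lund and Ruiz, by date of admission to current standing (earlier first): Novak (2010-03-26) before Lund (2013-10-01) before Ruiz (2018-11-21).
Order: Delgado, Brennan, Marchetti, Ferreira, Okafor, Fontaine, Novak, Lund, Ruiz.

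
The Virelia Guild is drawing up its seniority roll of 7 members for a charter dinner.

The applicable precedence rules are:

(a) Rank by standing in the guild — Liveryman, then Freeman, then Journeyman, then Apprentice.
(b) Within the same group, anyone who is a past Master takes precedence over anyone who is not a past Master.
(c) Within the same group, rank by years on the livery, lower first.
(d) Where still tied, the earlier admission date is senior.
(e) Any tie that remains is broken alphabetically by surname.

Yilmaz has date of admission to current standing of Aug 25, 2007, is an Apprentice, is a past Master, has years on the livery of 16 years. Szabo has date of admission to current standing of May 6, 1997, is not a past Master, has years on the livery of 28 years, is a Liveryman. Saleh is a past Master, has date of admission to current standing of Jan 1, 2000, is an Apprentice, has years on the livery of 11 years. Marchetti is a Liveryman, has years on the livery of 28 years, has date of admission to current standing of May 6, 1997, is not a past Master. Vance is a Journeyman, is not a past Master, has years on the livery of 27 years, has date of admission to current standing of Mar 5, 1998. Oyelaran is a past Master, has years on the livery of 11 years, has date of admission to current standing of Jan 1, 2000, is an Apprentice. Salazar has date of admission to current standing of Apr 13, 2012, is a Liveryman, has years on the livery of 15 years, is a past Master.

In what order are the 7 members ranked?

Salazar, Marchetti, Szabo, Vance, Oyelaran, Saleh, Yilmaz

By standing in the guild: Salazar, Marchetti and Szabo (Liveryman); then Vance (Journeyman); then Oyelaran, Saleh and Yilmaz (Apprentice).
Among Salazar, Marchetti and Szabo, a past Master before not a past Master: Salazar (a past Master) before Marchetti and Szabo (not a past Master).
Marchetti and Szabo both have years on the livery 28 years, so the next rule applies.
Marchetti and Szabo both have date of admission to current standing May 6, 1997, so the next rule applies.
Among Marchetti and Szabo, alphabetically by surname: Marchetti before Szabo.
Oyelaran, Saleh and Yilmaz are each a past Master, so the next rule applies.
Among Oyelaran, Saleh and Yilmaz, by years on the livery (lower first): Oyelaran and Saleh (11 years) before Yilmaz (16 years).
Oyelaran and Saleh both have date of admission to current standing Jan 1, 2000, so the next rule applies.
Among Oyelaran and Saleh, alphabetically by surname: Oyelaran before Saleh.
Full order: Salazar, Marchetti, Szabo, Vance, Oyelaran, Saleh, Yilmaz.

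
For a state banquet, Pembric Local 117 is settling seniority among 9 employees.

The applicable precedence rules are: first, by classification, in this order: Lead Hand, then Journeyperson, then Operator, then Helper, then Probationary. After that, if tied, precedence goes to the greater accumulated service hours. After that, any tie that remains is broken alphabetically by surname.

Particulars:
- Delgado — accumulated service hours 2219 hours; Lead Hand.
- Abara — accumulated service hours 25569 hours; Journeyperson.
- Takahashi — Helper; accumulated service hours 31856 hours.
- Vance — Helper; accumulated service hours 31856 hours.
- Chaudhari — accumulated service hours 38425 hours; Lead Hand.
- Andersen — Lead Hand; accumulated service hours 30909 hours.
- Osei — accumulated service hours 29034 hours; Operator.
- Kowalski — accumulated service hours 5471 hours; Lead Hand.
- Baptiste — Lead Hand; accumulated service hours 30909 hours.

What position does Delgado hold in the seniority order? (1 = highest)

5

By classification: Chaudhari, Andersen, Baptiste, Kowalski and Delgado (Lead Hand); then Abara (Journeyperson); then Osei (Operator); then Takahashi and Vance (Helper).
Among Chaudhari, Andersen, Baptiste, Kowalski and Delgado, by accumulated service hours (higher first): Chaudhari (38425 hours) before Andersen and Baptiste (30909 hours) before Kowalski (5471 hours) before Delgado (2219 hours).
Among Andersen and Baptiste, alphabetically by surname: Andersen before Baptiste.
Takahashi and Vance both have accumulated service hours 31856 hours, so the next rule applies.
Among Takahashi and Vance, alphabetically by surname: Takahashi before Vance.
Order: Chaudhari, Andersen, Baptiste, Kowalski, Delgado, Abara, Osei, Takahashi, Vance. So position 5.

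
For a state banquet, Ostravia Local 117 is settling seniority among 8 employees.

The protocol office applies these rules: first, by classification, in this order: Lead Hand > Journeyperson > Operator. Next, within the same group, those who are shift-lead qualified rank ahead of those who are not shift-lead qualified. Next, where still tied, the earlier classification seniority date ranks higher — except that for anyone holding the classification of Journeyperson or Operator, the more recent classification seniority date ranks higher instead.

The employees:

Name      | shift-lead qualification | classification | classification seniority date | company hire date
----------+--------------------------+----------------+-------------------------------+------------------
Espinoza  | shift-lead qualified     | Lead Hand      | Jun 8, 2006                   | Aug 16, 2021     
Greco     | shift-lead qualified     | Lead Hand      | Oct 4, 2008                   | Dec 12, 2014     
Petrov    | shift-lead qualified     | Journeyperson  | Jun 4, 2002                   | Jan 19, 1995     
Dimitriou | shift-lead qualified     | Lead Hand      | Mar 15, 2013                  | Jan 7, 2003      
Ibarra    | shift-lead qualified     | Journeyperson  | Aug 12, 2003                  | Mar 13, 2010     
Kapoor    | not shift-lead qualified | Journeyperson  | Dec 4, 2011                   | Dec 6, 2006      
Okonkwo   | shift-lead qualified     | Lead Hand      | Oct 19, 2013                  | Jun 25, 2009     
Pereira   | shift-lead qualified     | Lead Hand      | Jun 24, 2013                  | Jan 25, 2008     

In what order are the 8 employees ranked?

By classification: Espinoza, Greco, Dimitriou, Pereira and Okonkwo (Lead Hand); then Ibarra, Petrov and Kapoor (Journeyperson).
Espinoza, Greco, Dimitriou, Pereira and Okonkwo are each shift-lead qualified, so the next rule applies.
Among Espinoza, Greco, Dimitriou, Pereira and Okonkwo, by classification seniority date (earlier first): Espinoza (Jun 8, 2006) before Greco (Oct 4, 2008) before Dimitriou (Mar 15, 2013) before Pereira (Jun 24, 2013) before Okonkwo (Oct 19, 2013).
Among Ibarra, Petrov and Kapoor, shift-lead qualified before not shift-lead qualified: Ibarra and Petrov (shift-lead qualified) before Kapoor (not shift-lead qualified).
Among Ibarra and Petrov, by classification seniority date (later first) (reversed rule for this group): Ibarra (Aug 12, 2003) before Petrov (Jun 4, 2002).
Full order: Espinoza, Greco, Dimitriou, Pereira, Okonkwo, Ibarra, Petrov, Kapoor.

Espinoza, Greco, Dimitriou, Pereira, Okonkwo, Ibarra, Petrov, Kapoor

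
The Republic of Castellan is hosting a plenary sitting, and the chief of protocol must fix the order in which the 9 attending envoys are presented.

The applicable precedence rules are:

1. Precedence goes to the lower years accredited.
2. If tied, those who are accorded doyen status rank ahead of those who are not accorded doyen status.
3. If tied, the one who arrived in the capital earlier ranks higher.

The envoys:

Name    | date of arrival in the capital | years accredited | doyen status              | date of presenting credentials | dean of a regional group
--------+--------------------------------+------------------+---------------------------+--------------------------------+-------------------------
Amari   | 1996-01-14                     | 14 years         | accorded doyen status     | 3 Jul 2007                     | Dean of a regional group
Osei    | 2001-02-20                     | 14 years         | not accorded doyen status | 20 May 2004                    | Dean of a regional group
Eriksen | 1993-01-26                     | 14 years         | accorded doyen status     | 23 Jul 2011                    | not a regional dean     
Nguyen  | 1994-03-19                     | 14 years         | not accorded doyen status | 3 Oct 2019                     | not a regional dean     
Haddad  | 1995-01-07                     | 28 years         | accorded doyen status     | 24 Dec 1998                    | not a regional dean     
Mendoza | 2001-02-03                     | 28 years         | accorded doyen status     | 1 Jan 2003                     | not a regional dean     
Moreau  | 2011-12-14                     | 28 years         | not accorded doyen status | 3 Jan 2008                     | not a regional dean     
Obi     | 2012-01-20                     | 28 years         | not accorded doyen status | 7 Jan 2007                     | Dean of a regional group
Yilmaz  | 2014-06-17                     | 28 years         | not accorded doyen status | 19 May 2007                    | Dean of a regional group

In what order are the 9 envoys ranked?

By years accredited (lower first): Eriksen, Amari, Nguyen and Osei (each 14 years); then Haddad, Mendoza, Moreau, Obi and Yilmaz (each 28 years).
Among Eriksen, Amari, Nguyen and Osei, accorded doyen status before not accorded doyen status: Eriksen and Amari (accorded doyen status) before Nguyen and Osei (not accorded doyen status).
Among Eriksen and Amari, by date of arrival in the capital (earlier first): Eriksen (1993-01-26) before Amari (1996-01-14).
Among Nguyen and Osei, by date of arrival in the capital (earlier first): Nguyen (1994-03-19) before Osei (2001-02-20).
Among Haddad, Mendoza, Moreau, Obi and Yilmaz, accorded doyen status before not accorded doyen status: Haddad and Mendoza (accorded doyen status) before Moreau, Obi and Yilmaz (not accorded doyen status).
Among Haddad and Mendoza, by date of arrival in the capital (earlier first): Haddad (1995-01-07) before Mendoza (2001-02-03).
Among Moreau, Obi and Yilmaz, by date of arrival in the capital (earlier first): Moreau (2011-12-14) before Obi (2012-01-20) before Yilmaz (2014-06-17).
Full order: Eriksen, Amari, Nguyen, Osei, Haddad, Mendoza, Moreau, Obi, Yilmaz.

Eriksen, Amari, Nguyen, Osei, Haddad, Mendoza, Moreau, Obi, Yilmaz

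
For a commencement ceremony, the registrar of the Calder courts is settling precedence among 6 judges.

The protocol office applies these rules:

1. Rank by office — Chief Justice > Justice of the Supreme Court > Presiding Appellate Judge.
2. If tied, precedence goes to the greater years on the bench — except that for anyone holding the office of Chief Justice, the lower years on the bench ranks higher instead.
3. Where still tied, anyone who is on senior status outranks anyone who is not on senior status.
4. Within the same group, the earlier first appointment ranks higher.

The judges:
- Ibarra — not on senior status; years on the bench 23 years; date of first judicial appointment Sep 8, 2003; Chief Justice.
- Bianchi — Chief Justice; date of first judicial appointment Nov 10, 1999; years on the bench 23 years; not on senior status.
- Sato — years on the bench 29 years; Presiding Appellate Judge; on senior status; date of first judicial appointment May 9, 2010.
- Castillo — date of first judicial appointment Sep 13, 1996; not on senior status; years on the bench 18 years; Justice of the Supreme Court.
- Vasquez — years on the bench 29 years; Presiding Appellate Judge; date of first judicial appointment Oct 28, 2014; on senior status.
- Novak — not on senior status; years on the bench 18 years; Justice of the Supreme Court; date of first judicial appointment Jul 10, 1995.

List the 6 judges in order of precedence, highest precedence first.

Bianchi, Ibarra, Novak, Castillo, Sato, Vasquez

By office: Bianchi and Ibarra (Chief Justice); then Novak and Castillo (Justice of the Supreme Court); then Sato and Vasquez (Presiding Appellate Judge).
Bianchi and Ibarra both have years on the bench 23 years, so the next rule applies.
Bianchi and Ibarra are each not on senior status, so the next rule applies.
Among Bianchi and Ibarra, by date of first judicial appointment (earlier first): Bianchi (Nov 10, 1999) before Ibarra (Sep 8, 2003).
Novak and Castillo both have years on the bench 18 years, so the next rule applies.
Novak and Castillo are each not on senior status, so the next rule applies.
Among Novak and Castillo, by date of first judicial appointment (earlier first): Novak (Jul 10, 1995) before Castillo (Sep 13, 1996).
Sato and Vasquez both have years on the bench 29 years, so the next rule applies.
Sato and Vasquez are each on senior status, so the next rule applies.
Among Sato and Vasquez, by date of first judicial appointment (earlier first): Sato (May 9, 2010) before Vasquez (Oct 28, 2014).
Full order: Bianchi, Ibarra, Novak, Castillo, Sato, Vasquez.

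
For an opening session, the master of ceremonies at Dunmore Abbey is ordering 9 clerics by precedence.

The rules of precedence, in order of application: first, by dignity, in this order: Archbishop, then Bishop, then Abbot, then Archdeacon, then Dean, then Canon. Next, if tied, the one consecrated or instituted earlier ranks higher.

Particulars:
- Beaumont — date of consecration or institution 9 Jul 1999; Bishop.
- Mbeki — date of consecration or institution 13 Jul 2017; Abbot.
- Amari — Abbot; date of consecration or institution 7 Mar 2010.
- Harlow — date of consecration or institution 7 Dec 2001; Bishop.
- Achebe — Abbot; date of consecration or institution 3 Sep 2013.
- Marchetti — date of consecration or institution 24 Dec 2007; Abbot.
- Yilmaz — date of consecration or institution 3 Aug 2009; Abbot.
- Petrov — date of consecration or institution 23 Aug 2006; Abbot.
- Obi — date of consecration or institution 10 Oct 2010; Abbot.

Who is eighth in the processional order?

Achebe

By dignity: Beaumont and Harlow (Bishop); then Petrov, Marchetti, Yilmaz, Amari, Obi, Achebe and Mbeki (Abbot).
Among Beaumont and Harlow, by date of consecration or institution (earlier first): Beaumont (9 Jul 1999) before Harlow (7 Dec 2001).
Among Petrov, Marchetti, Yilmaz, Amari, Obi, Achebe and Mbeki, by date of consecration or institution (earlier first): Petrov (23 Aug 2006) before Marchetti (24 Dec 2007) before Yilmaz (3 Aug 2009) before Amari (7 Mar 2010) before Obi (10 Oct 2010) before Achebe (3 Sep 2013) before Mbeki (13 Jul 2017).
Order: Beaumont, Harlow, Petrov, Marchetti, Yilmaz, Amari, Obi, Achebe, Mbeki.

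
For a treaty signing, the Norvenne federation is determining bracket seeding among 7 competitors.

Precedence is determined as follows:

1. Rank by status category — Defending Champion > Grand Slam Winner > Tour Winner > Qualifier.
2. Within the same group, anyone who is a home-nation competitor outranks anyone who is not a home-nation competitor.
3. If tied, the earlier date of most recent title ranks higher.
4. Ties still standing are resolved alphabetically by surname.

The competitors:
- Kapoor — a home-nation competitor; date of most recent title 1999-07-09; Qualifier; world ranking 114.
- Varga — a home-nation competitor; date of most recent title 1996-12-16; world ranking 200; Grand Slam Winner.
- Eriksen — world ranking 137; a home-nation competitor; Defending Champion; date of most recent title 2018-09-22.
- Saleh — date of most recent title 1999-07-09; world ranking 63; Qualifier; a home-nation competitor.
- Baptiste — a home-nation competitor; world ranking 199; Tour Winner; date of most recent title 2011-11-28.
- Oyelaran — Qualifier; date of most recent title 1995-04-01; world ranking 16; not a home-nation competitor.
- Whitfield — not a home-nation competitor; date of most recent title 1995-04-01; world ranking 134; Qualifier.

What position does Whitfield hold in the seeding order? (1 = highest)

By status category: Eriksen (Defending Champion); then Varga (Grand Slam Winner); then Baptiste (Tour Winner); then Kapoor, Saleh, Oyelaran and Whitfield (Qualifier).
Among Kapoor, Saleh, Oyelaran and Whitfield, a home-nation competitor before not a home-nation competitor: Kapoor and Saleh (a home-nation competitor) before Oyelaran and Whitfield (not a home-nation competitor).
Kapoor and Saleh both have date of most recent title 1999-07-09, so the next rule applies.
Among Kapoor and Saleh, alphabetically by surname: Kapoor before Saleh.
Oyelaran and Whitfield both have date of most recent title 1995-04-01, so the next rule applies.
Among Oyelaran and Whitfield, alphabetically by surname: Oyelaran before Whitfield.
Order: Eriksen, Varga, Baptiste, Kapoor, Saleh, Oyelaran, Whitfield. So position 7.

7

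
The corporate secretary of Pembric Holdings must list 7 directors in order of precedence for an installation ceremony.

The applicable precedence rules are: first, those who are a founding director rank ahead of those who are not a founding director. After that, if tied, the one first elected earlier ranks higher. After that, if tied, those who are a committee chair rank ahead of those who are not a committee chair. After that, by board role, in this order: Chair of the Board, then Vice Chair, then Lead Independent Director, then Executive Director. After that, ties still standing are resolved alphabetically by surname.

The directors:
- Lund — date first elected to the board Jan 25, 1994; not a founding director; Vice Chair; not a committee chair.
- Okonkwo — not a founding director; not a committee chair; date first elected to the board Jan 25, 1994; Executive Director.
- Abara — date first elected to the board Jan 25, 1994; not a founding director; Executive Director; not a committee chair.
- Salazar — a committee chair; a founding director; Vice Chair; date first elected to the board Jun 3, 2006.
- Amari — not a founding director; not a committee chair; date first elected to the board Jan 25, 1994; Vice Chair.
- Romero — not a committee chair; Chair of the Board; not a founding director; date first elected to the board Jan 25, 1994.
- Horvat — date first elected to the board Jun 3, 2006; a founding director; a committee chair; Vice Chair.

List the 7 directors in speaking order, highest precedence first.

Horvat, Salazar, Romero, Amari, Lund, Abara, Okonkwo

By the first rule: Horvat and Salazar (both a founding director); then Romero, Amari, Lund, Abara and Okonkwo (each not a founding director).
Horvat and Salazar both have date first elected to the board Jun 3, 2006, so the next rule applies.
Horvat and Salazar are each a committee chair, so the next rule applies.
Horvat and Salazar are each Vice Chair, so the next rule applies.
Among Horvat and Salazar, alphabetically by surname: Horvat before Salazar.
Romero, Amari, Lund, Abara and Okonkwo all have date first elected to the board Jan 25, 1994, so the next rule applies.
Romero, Amari, Lund, Abara and Okonkwo are each not a committee chair, so the next rule applies.
Among Romero, Amari, Lund, Abara and Okonkwo, by board role: Romero (Chair of the Board) before Amari and Lund (Vice Chair) before Abara and Okonkwo (Executive Director).
Among Amari and Lund, alphabetically by surname: Amari before Lund.
Among Abara and Okonkwo, alphabetically by surname: Abara before Okonkwo.
Full order: Horvat, Salazar, Romero, Amari, Lund, Abara, Okonkwo.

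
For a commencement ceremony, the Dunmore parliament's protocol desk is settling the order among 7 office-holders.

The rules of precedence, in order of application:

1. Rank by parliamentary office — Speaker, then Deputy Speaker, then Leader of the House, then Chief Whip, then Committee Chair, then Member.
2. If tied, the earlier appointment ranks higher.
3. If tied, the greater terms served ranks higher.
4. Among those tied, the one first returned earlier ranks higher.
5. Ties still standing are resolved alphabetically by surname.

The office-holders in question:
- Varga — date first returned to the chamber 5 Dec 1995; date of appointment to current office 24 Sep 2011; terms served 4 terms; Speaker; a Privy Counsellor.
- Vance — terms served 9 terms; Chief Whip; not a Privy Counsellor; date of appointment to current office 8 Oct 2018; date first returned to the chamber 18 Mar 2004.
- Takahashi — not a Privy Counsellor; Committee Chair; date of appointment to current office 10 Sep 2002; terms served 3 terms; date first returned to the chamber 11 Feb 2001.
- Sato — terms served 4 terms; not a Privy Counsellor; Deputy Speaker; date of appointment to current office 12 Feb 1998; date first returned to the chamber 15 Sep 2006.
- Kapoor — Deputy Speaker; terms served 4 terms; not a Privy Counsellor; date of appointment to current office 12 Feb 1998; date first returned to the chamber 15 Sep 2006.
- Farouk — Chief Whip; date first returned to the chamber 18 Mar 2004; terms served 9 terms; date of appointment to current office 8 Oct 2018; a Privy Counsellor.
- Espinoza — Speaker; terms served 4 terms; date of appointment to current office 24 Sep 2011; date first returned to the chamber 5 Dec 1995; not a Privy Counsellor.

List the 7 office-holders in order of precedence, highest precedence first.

By parliamentary office: Espinoza and Varga (Speaker); then Kapoor and Sato (Deputy Speaker); then Farouk and Vance (Chief Whip); then Takahashi (Committee Chair).
Espinoza and Varga both have date of appointment to current office 24 Sep 2011, so the next rule applies.
Espinoza and Varga both have terms served 4 terms, so the next rule applies.
Espinoza and Varga both have date first returned to the chamber 5 Dec 1995, so the next rule applies.
Among Espinoza and Varga, alphabetically by surname: Espinoza before Varga.
Kapoor and Sato both have date of appointment to current office 12 Feb 1998, so the next rule applies.
Kapoor and Sato both have terms served 4 terms, so the next rule applies.
Kapoor and Sato both have date first returned to the chamber 15 Sep 2006, so the next rule applies.
Among Kapoor and Sato, alphabetically by surname: Kapoor before Sato.
Farouk and Vance both have date of appointment to current office 8 Oct 2018, so the next rule applies.
Farouk and Vance both have terms served 9 terms, so the next rule applies.
Farouk and Vance both have date first returned to the chamber 18 Mar 2004, so the next rule applies.
Among Farouk and Vance, alphabetically by surname: Farouk before Vance.
Full order: Espinoza, Varga, Kapoor, Sato, Farouk, Vance, Takahashi.

Espinoza, Varga, Kapoor, Sato, Farouk, Vance, Takahashi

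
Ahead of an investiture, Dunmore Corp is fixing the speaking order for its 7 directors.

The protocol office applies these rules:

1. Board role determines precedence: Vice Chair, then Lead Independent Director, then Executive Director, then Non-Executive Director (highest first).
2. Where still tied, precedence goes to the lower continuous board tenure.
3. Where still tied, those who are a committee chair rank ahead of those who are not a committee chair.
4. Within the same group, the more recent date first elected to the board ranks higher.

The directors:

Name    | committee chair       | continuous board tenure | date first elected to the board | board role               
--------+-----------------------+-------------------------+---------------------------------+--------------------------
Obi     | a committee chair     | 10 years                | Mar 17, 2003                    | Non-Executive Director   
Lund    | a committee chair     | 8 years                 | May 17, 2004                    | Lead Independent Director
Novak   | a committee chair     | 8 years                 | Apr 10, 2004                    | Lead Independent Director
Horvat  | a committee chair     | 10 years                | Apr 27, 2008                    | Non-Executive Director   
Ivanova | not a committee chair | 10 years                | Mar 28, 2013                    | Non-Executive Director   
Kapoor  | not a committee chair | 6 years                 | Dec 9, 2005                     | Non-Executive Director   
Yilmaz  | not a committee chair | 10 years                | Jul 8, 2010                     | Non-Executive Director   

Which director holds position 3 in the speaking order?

By board role: Lund and Novak (Lead Independent Director); then Kapoor, Horvat, Obi, Ivanova and Yilmaz (Non-Executive Director).
Lund and Novak both have continuous board tenure 8 years, so the next rule applies.
Lund and Novak are each a committee chair, so the next rule applies.
Among Lund and Novak, by date first elected to the board (later first): Lund (May 17, 2004) before Novak (Apr 10, 2004).
Among Kapoor, Horvat, Obi, Ivanova and Yilmaz, by continuous board tenure (lower first): Kapoor (6 years) before Horvat, Obi, Ivanova and Yilmaz (10 years).
Among Horvat, Obi, Ivanova and Yilmaz, a committee chair before not a committee chair: Horvat and Obi (a committee chair) before Ivanova and Yilmaz (not a committee chair).
Among Horvat and Obi, by date first elected to the board (later first): Horvat (Apr 27, 2008) before Obi (Mar 17, 2003).
Among Ivanova and Yilmaz, by date first elected to the board (later first): Ivanova (Mar 28, 2013) before Yilmaz (Jul 8, 2010).
Order: Lund, Novak, Kapoor, Horvat, Obi, Ivanova, Yilmaz.

Kapoor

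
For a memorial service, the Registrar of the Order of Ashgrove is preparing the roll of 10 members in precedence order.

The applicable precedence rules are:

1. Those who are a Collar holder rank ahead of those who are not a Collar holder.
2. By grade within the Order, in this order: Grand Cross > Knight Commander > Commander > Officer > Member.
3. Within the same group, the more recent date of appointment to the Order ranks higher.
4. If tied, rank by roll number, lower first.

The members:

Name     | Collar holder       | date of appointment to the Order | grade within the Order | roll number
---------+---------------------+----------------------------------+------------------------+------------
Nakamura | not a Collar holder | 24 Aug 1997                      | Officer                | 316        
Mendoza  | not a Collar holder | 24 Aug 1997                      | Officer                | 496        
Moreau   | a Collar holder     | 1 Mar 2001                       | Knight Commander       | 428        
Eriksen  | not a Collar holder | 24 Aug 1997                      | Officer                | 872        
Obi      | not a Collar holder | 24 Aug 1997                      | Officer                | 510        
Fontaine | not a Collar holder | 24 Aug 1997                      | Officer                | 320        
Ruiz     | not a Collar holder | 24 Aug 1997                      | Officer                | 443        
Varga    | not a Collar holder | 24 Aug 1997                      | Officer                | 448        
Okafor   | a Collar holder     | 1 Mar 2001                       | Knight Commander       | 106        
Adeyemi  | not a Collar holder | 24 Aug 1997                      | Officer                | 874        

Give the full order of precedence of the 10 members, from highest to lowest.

Okafor, Moreau, Nakamura, Fontaine, Ruiz, Varga, Mendoza, Obi, Eriksen, Adeyemi

By the first rule: Okafor and Moreau (both a Collar holder); then Nakamura, Fontaine, Ruiz, Varga, Mendoza, Obi, Eriksen and Adeyemi (each not a Collar holder).
Okafor and Moreau are each Knight Commander, so the next rule applies.
Okafor and Moreau both have date of appointment to the Order 1 Mar 2001, so the next rule applies.
Among Okafor and Moreau, by roll number (lower first): Okafor (106) before Moreau (428).
Nakamura, Fontaine, Ruiz, Varga, Mendoza, Obi, Eriksen and Adeyemi are each Officer, so the next rule applies.
Nakamura, Fontaine, Ruiz, Varga, Mendoza, Obi, Eriksen and Adeyemi all have date of appointment to the Order 24 Aug 1997, so the next rule applies.
Among Nakamura, Fontaine, Ruiz, Varga, Mendoza, Obi, Eriksen and Adeyemi, by roll number (lower first): Nakamura (316) before Fontaine (320) before Ruiz (443) before Varga (448) before Mendoza (496) before Obi (510) before Eriksen (872) before Adeyemi (874).
Full order: Okafor, Moreau, Nakamura, Fontaine, Ruiz, Varga, Mendoza, Obi, Eriksen, Adeyemi.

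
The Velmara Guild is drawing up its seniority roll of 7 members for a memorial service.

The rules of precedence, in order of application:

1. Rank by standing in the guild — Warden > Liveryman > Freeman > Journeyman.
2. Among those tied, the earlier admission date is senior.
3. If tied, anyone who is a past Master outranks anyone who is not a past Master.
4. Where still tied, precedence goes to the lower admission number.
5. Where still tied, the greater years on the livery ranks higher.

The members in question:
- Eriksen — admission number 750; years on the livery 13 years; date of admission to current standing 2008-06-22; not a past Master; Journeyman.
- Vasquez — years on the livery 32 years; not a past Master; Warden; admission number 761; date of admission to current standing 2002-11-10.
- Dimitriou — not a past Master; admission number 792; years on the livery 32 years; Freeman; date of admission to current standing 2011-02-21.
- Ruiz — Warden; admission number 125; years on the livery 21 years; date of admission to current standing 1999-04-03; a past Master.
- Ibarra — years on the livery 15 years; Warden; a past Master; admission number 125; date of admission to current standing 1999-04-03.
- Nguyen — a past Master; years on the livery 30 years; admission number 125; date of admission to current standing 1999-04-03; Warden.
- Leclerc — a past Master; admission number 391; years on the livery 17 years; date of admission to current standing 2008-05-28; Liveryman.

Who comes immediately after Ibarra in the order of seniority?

Vasquez

By standing in the guild: Nguyen, Ruiz, Ibarra and Vasquez (Warden); then Leclerc (Liveryman); then Dimitriou (Freeman); then Eriksen (Journeyman).
Among Nguyen, Ruiz, Ibarra and Vasquez, by date of admission to current standing (earlier first): Nguyen, Ruiz and Ibarra (1999-04-03) before Vasquez (2002-11-10).
Nguyen, Ruiz and Ibarra are each a past Master, so the next rule applies.
Nguyen, Ruiz and Ibarra all have admission number 125, so the next rule applies.
Among Nguyen, Ruiz and Ibarra, by years on the livery (higher first): Nguyen (30 years) before Ruiz (21 years) before Ibarra (15 years).
Order: Nguyen, Ruiz, Ibarra, Vasquez, Leclerc, Dimitriou, Eriksen.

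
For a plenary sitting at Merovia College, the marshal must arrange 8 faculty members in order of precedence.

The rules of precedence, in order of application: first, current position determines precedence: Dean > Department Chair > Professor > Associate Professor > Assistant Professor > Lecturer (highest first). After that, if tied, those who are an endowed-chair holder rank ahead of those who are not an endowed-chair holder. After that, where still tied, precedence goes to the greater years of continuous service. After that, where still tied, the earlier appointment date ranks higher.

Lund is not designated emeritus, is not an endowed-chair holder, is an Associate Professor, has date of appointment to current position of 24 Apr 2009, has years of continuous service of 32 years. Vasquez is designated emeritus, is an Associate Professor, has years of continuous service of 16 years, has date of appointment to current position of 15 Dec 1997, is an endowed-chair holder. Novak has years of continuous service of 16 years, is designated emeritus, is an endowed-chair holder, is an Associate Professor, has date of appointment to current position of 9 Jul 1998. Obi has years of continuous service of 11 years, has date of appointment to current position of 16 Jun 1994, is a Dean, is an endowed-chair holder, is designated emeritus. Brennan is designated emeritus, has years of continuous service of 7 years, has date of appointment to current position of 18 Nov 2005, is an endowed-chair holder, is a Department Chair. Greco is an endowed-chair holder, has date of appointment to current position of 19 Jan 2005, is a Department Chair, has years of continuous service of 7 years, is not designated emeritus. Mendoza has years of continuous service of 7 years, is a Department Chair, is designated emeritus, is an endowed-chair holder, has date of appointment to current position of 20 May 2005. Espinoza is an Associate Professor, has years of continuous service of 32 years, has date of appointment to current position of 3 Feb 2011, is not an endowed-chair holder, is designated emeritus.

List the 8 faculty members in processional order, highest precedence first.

By current position: Obi (Dean); then Greco, Mendoza and Brennan (Department Chair); then Vasquez, Novak, Lund and Espinoza (Associate Professor).
Greco, Mendoza and Brennan are each an endowed-chair holder, so the next rule applies.
Greco, Mendoza and Brennan all have years of continuous service 7 years, so the next rule applies.
Among Greco, Mendoza and Brennan, by date of appointment to current position (earlier first): Greco (19 Jan 2005) before Mendoza (20 May 2005) before Brennan (18 Nov 2005).
Among Vasquez, Novak, Lund and Espinoza, an endowed-chair holder before not an endowed-chair holder: Vasquez and Novak (an endowed-chair holder) before Lund and Espinoza (not an endowed-chair holder).
Vasquez and Novak both have years of continuous service 16 years, so the next rule applies.
Among Vasquez and Novak, by date of appointment to current position (earlier first): Vasquez (15 Dec 1997) before Novak (9 Jul 1998).
Lund and Espinoza both have years of continuous service 32 years, so the next rule applies.
Among Lund and Espinoza, by date of appointment to current position (earlier first): Lund (24 Apr 2009) before Espinoza (3 Feb 2011).
Full order: Obi, Greco, Mendoza, Brennan, Vasquez, Novak, Lund, Espinoza.

Obi, Greco, Mendoza, Brennan, Vasquez, Novak, Lund, Espinoza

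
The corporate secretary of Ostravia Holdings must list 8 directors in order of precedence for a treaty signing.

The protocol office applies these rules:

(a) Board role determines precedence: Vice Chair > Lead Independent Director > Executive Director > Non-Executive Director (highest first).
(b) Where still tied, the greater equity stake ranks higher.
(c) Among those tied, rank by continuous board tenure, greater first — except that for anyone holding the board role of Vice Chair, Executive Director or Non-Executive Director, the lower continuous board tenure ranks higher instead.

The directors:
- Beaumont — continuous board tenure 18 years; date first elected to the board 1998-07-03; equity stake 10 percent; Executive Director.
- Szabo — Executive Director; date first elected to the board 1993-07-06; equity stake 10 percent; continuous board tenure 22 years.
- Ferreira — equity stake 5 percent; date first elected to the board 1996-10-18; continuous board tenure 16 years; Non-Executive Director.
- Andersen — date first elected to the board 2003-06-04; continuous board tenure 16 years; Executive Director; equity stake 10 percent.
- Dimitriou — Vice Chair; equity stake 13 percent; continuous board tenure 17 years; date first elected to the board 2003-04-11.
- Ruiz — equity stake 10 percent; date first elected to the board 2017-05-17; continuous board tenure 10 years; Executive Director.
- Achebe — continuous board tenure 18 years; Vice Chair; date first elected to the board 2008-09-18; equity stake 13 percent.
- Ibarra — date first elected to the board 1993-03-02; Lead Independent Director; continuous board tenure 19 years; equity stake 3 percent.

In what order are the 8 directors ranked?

Dimitriou, Achebe, Ibarra, Ruiz, Andersen, Beaumont, Szabo, Ferreira

By board role: Dimitriou and Achebe (Vice Chair); then Ibarra (Lead Independent Director); then Ruiz, Andersen, Beaumont and Szabo (Executive Director); then Ferreira (Non-Executive Director).
Dimitriou and Achebe both have equity stake 13 percent, so the next rule applies.
Among Dimitriou and Achebe, by continuous board tenure (lower first) (reversed rule for this group): Dimitriou (17 years) before Achebe (18 years).
Ruiz, Andersen, Beaumont and Szabo all have equity stake 10 percent, so the next rule applies.
Among Ruiz, Andersen, Beaumont and Szabo, by continuous board tenure (lower first) (reversed rule for this group): Ruiz (10 years) before Andersen (16 years) before Beaumont (18 years) before Szabo (22 years).
Full order: Dimitriou, Achebe, Ibarra, Ruiz, Andersen, Beaumont, Szabo, Ferreira.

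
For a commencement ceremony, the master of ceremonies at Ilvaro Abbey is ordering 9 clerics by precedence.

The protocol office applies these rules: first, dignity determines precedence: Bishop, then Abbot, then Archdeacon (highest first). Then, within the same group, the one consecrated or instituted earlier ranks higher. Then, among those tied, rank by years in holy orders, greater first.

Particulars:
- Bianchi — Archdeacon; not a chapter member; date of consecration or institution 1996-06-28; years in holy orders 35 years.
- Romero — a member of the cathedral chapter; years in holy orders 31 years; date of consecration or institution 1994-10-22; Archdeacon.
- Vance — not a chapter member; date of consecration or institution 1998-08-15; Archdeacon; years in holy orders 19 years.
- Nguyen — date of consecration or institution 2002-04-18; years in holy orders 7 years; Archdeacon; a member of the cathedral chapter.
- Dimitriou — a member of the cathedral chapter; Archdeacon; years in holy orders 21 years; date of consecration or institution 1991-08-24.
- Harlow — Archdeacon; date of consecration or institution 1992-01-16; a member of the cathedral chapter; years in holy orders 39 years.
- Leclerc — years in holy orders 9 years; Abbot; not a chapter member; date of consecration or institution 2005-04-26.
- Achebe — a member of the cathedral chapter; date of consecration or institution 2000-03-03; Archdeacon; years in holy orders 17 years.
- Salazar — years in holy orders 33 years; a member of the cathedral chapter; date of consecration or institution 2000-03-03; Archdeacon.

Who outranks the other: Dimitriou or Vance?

Dimitriou

By dignity: Leclerc (Abbot); then Dimitriou, Harlow, Romero, Bianchi, Vance, Salazar, Achebe and Nguyen (Archdeacon).
Among Dimitriou, Harlow, Romero, Bianchi, Vance, Salazar, Achebe and Nguyen, by date of consecration or institution (earlier first): Dimitriou (1991-08-24) before Harlow (1992-01-16) before Romero (1994-10-22) before Bianchi (1996-06-28) before Vance (1998-08-15) before Salazar and Achebe (2000-03-03) before Nguyen (2002-04-18).
Among Salazar and Achebe, by years in holy orders (higher first): Salazar (33 years) before Achebe (17 years).
So Dimitriou takes precedence.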